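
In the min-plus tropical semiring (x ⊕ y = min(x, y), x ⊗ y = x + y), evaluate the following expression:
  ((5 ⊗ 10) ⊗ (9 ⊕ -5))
((5 ⊗ 10) ⊗ (9 ⊕ -5)) = 10

Expand innermost to outermost. Recall ⊕ takes the minimum of its arguments and ⊗ takes their sum. Working out the expression ((5 ⊗ 10) ⊗ (9 ⊕ -5)) gives 10.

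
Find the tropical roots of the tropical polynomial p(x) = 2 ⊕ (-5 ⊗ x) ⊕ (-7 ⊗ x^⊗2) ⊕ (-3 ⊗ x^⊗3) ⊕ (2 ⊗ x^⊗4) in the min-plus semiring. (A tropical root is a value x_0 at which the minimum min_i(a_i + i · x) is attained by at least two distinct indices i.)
Roots: {-5, -4, 2, 7}

Each tropical root is a break point of the lower envelope of the lines y = a_i + i · x (there are 5 lines, with slopes 0, 1, ..., 4). Only the lines that attain the minimum somewhere contribute to roots; other lines are dominated. Here the surviving (envelope) indices are i = 4, i = 3, i = 2, i = 1, i = 0.
Intersections between consecutive envelope lines give the roots: for adjacent envelope indices i < j the intersection is x = (a_i − a_j) / (j − i). Reading off the sorted break points: {-5, -4, 2, 7}.
Verification: at each break x_0, at least two indices attain the minimum of min_i(a_i + i · x_0).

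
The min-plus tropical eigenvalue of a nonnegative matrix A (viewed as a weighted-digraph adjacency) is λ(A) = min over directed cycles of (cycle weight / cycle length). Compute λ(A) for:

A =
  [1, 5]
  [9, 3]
λ(A) = 1

Enumerate directed cycles and compute their means (weight / length). Sample:
  cycle 0 → 0: weight = 1, length = 1, mean = 1/1 ≈ 1.000
  cycle 1 → 1: weight = 3, length = 1, mean = 3/1 ≈ 3.000
  cycle 0 → 1 → 0: weight = 14, length = 2, mean = 14/2 ≈ 7.000
  cycle 1 → 0 → 1: weight = 14, length = 2, mean = 14/2 ≈ 7.000
Minimum mean = 1.000, attained e.g. along the cycle 0 → 0 with weight 1 and length 1. So λ(A) = 1/1 = 1.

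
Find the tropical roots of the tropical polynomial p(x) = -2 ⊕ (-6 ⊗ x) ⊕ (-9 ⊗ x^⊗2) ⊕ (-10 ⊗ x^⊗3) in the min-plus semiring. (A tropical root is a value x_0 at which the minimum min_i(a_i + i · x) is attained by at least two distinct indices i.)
Roots: {1, 3, 4}

Each tropical root is a break point of the lower envelope of the lines y = a_i + i · x (there are 4 lines, with slopes 0, 1, ..., 3). Only the lines that attain the minimum somewhere contribute to roots; other lines are dominated. Here the surviving (envelope) indices are i = 3, i = 2, i = 1, i = 0.
Intersections between consecutive envelope lines give the roots: for adjacent envelope indices i < j the intersection is x = (a_i − a_j) / (j − i). Reading off the sorted break points: {1, 3, 4}.
Verification: at each break x_0, at least two indices attain the minimum of min_i(a_i + i · x_0).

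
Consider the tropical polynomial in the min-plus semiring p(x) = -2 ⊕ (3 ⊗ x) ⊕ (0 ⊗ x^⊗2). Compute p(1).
p(1) = -2

A tropical monomial a ⊗ x^⊗i evaluates to a + i · x. Evaluating each term at x = 1:
  Term 0 contributes -2 + 0 · 1 = -2
  Term 1 contributes 3 + 1 · 1 = 4
  Term 2 contributes 0 + 2 · 1 = 2
p(1) = ⊕ of these = min[-2, 4, 2] = -2.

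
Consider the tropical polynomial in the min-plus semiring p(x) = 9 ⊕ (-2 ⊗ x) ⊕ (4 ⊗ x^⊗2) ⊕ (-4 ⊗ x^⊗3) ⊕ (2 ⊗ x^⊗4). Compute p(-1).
p(-1) = -7

A tropical monomial a ⊗ x^⊗i evaluates to a + i · x. Evaluating each term at x = -1:
  Term 0 contributes 9 + 0 · -1 = 9
  Term 1 contributes -2 + 1 · -1 = -3
  Term 2 contributes 4 + 2 · -1 = 2
  Term 3 contributes -4 + 3 · -1 = -7
  Term 4 contributes 2 + 4 · -1 = -2
p(-1) = ⊕ of these = min[9, -3, 2, -7, -2] = -7.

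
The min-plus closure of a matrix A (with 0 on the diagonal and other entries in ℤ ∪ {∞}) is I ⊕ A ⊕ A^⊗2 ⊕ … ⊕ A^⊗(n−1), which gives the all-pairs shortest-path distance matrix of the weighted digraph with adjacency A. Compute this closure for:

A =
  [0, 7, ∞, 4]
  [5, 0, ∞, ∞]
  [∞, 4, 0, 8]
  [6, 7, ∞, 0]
Closure =
  [0, 7, ∞, 4]
  [5, 0, ∞, 9]
  [9, 4, 0, 8]
  [6, 7, ∞, 0]

This is the Floyd-Warshall all-pairs shortest-path computation. For each intermediate vertex k = 0, 1, …, 3, update dist[i][j] ← min(dist[i][j], dist[i][k] + dist[k][j]). The final matrix gives, for each (i, j), the minimum total weight of any directed path from i to j (possibly empty when i = j).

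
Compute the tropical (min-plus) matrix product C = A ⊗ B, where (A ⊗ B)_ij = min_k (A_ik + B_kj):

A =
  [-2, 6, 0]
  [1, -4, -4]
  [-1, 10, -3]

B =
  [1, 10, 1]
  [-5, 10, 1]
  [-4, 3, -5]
A ⊗ B =
  [-4, 3, -5]
  [-9, -1, -9]
  [-7, 0, -8]

Apply the min-plus product entry-by-entry:
  C[0][0] = min over k of (A[0][0] + B[0][0] = -2 + 1 = -1, A[0][1] + B[1][0] = 6 + -5 = 1, A[0][2] + B[2][0] = 0 + -4 = -4) = -4 (attained at k = 2)
  C[0][1] = min over k of (A[0][0] + B[0][1] = -2 + 10 = 8, A[0][1] + B[1][1] = 6 + 10 = 16, A[0][2] + B[2][1] = 0 + 3 = 3) = 3 (attained at k = 2)
  C[0][2] = min over k of (A[0][0] + B[0][2] = -2 + 1 = -1, A[0][1] + B[1][2] = 6 + 1 = 7, A[0][2] + B[2][2] = 0 + -5 = -5) = -5 (attained at k = 2)
  C[1][0] = min over k of (A[1][0] + B[0][0] = 1 + 1 = 2, A[1][1] + B[1][0] = -4 + -5 = -9, A[1][2] + B[2][0] = -4 + -4 = -8) = -9 (attained at k = 1)
  C[1][1] = min over k of (A[1][0] + B[0][1] = 1 + 10 = 11, A[1][1] + B[1][1] = -4 + 10 = 6, A[1][2] + B[2][1] = -4 + 3 = -1) = -1 (attained at k = 2)
  C[1][2] = min over k of (A[1][0] + B[0][2] = 1 + 1 = 2, A[1][1] + B[1][2] = -4 + 1 = -3, A[1][2] + B[2][2] = -4 + -5 = -9) = -9 (attained at k = 2)
  C[2][0] = min over k of (A[2][0] + B[0][0] = -1 + 1 = 0, A[2][1] + B[1][0] = 10 + -5 = 5, A[2][2] + B[2][0] = -3 + -4 = -7) = -7 (attained at k = 2)
  C[2][1] = min over k of (A[2][0] + B[0][1] = -1 + 10 = 9, A[2][1] + B[1][1] = 10 + 10 = 20, A[2][2] + B[2][1] = -3 + 3 = 0) = 0 (attained at k = 2)
  C[2][2] = min over k of (A[2][0] + B[0][2] = -1 + 1 = 0, A[2][1] + B[1][2] = 10 + 1 = 11, A[2][2] + B[2][2] = -3 + -5 = -8) = -8 (attained at k = 2)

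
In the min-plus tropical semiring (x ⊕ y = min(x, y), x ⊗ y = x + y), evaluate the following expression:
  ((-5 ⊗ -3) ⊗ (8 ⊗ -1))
((-5 ⊗ -3) ⊗ (8 ⊗ -1)) = -1

Expand innermost to outermost. Recall ⊕ takes the minimum of its arguments and ⊗ takes their sum. Working out the expression ((-5 ⊗ -3) ⊗ (8 ⊗ -1)) gives -1.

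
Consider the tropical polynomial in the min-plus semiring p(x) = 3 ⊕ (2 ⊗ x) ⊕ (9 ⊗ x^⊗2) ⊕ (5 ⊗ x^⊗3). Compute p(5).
p(5) = 3

A tropical monomial a ⊗ x^⊗i evaluates to a + i · x. Evaluating each term at x = 5:
  Term 0 contributes 3 + 0 · 5 = 3
  Term 1 contributes 2 + 1 · 5 = 7
  Term 2 contributes 9 + 2 · 5 = 19
  Term 3 contributes 5 + 3 · 5 = 20
p(5) = ⊕ of these = min[3, 7, 19, 20] = 3.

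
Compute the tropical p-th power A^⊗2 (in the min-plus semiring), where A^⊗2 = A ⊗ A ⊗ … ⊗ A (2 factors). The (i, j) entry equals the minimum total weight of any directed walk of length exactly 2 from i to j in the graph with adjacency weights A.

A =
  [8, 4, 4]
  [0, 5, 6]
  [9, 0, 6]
A^⊗2 =
  [4, 4, 10]
  [5, 4, 4]
  [0, 5, 6]

Each entry (A^⊗2)_ij equals the minimum over all length-2 walks i = v_0 → v_1 → … → v_2 = j of Σ_t A[v_t][v_{t+1}]. For example, for (i, j) = (0, 2) we minimise over 3 possible intermediate vertex sequences; the minimum is 10, attained along the walk 0 → 1 → 2.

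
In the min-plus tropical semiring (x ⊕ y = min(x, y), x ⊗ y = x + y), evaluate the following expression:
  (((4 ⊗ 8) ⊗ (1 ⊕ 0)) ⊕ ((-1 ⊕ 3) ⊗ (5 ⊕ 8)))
(((4 ⊗ 8) ⊗ (1 ⊕ 0)) ⊕ ((-1 ⊕ 3) ⊗ (5 ⊕ 8))) = 4

Expand innermost to outermost. Recall ⊕ takes the minimum of its arguments and ⊗ takes their sum. Working out the expression (((4 ⊗ 8) ⊗ (1 ⊕ 0)) ⊕ ((-1 ⊕ 3) ⊗ (5 ⊕ 8))) gives 4.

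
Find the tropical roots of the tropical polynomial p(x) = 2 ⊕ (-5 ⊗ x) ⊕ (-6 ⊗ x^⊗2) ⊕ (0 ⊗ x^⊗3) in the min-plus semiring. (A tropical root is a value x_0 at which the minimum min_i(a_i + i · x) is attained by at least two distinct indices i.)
Roots: {-6, 1, 7}

Each tropical root is a break point of the lower envelope of the lines y = a_i + i · x (there are 4 lines, with slopes 0, 1, ..., 3). Only the lines that attain the minimum somewhere contribute to roots; other lines are dominated. Here the surviving (envelope) indices are i = 3, i = 2, i = 1, i = 0.
Intersections between consecutive envelope lines give the roots: for adjacent envelope indices i < j the intersection is x = (a_i − a_j) / (j − i). Reading off the sorted break points: {-6, 1, 7}.
Verification: at each break x_0, at least two indices attain the minimum of min_i(a_i + i · x_0).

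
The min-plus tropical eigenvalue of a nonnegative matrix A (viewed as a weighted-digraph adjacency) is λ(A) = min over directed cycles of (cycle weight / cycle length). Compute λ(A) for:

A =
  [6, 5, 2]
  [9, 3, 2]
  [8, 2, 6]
λ(A) = 2

Enumerate directed cycles and compute their means (weight / length). Sample:
  cycle 0 → 0: weight = 6, length = 1, mean = 6/1 ≈ 6.000
  cycle 1 → 1: weight = 3, length = 1, mean = 3/1 ≈ 3.000
  cycle 2 → 2: weight = 6, length = 1, mean = 6/1 ≈ 6.000
  cycle 0 → 1 → 0: weight = 14, length = 2, mean = 14/2 ≈ 7.000
  cycle 0 → 2 → 0: weight = 10, length = 2, mean = 10/2 ≈ 5.000
  cycle 1 → 0 → 1: weight = 14, length = 2, mean = 14/2 ≈ 7.000
Minimum mean = 2.000, attained e.g. along the cycle 1 → 2 → 1 with weight 4 and length 2. So λ(A) = 4/2 = 2.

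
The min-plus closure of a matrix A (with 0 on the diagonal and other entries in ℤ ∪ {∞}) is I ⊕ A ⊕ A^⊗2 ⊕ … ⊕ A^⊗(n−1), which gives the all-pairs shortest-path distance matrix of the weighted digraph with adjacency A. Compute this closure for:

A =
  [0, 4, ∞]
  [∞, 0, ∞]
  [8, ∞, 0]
Closure =
  [0, 4, ∞]
  [∞, 0, ∞]
  [8, 12, 0]

This is the Floyd-Warshall all-pairs shortest-path computation. For each intermediate vertex k = 0, 1, …, 2, update dist[i][j] ← min(dist[i][j], dist[i][k] + dist[k][j]). The final matrix gives, for each (i, j), the minimum total weight of any directed path from i to j (possibly empty when i = j).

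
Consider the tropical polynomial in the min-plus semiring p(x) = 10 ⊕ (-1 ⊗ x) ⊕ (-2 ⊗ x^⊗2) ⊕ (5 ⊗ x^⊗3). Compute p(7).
p(7) = 6

A tropical monomial a ⊗ x^⊗i evaluates to a + i · x. Evaluating each term at x = 7:
  Term 0 contributes 10 + 0 · 7 = 10
  Term 1 contributes -1 + 1 · 7 = 6
  Term 2 contributes -2 + 2 · 7 = 12
  Term 3 contributes 5 + 3 · 7 = 26
p(7) = ⊕ of these = min[10, 6, 12, 26] = 6.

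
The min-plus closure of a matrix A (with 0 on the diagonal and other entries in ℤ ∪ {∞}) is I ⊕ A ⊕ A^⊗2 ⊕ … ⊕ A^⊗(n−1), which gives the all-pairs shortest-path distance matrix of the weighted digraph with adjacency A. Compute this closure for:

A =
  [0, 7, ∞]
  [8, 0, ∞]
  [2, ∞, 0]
Closure =
  [0, 7, ∞]
  [8, 0, ∞]
  [2, 9, 0]

This is the Floyd-Warshall all-pairs shortest-path computation. For each intermediate vertex k = 0, 1, …, 2, update dist[i][j] ← min(dist[i][j], dist[i][k] + dist[k][j]). The final matrix gives, for each (i, j), the minimum total weight of any directed path from i to j (possibly empty when i = j).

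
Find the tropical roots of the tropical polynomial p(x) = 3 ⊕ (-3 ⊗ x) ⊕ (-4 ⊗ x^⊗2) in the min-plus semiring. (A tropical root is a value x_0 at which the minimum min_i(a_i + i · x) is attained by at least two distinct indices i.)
Roots: {1, 6}

Each tropical root is a break point of the lower envelope of the lines y = a_i + i · x (there are 3 lines, with slopes 0, 1, ..., 2). Only the lines that attain the minimum somewhere contribute to roots; other lines are dominated. Here the surviving (envelope) indices are i = 2, i = 1, i = 0.
Intersections between consecutive envelope lines give the roots: for adjacent envelope indices i < j the intersection is x = (a_i − a_j) / (j − i). Reading off the sorted break points: {1, 6}.
Verification: at each break x_0, at least two indices attain the minimum of min_i(a_i + i · x_0).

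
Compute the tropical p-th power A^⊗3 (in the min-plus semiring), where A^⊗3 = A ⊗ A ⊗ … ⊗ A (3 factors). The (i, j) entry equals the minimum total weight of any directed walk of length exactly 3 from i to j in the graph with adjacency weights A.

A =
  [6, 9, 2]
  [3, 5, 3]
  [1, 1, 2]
A^⊗3 =
  [5, 5, 5]
  [6, 6, 6]
  [4, 4, 5]

Each entry (A^⊗3)_ij equals the minimum over all length-3 walks i = v_0 → v_1 → … → v_3 = j of Σ_t A[v_t][v_{t+1}]. For example, for (i, j) = (0, 2) we minimise over 9 possible intermediate vertex sequences; the minimum is 5, attained along the walk 0 → 2 → 0 → 2.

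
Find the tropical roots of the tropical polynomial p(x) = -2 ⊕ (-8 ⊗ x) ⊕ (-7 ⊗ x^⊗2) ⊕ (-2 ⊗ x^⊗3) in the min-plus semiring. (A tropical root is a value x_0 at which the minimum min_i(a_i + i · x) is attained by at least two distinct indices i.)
Roots: {-5, -1, 6}

Each tropical root is a break point of the lower envelope of the lines y = a_i + i · x (there are 4 lines, with slopes 0, 1, ..., 3). Only the lines that attain the minimum somewhere contribute to roots; other lines are dominated. Here the surviving (envelope) indices are i = 3, i = 2, i = 1, i = 0.
Intersections between consecutive envelope lines give the roots: for adjacent envelope indices i < j the intersection is x = (a_i − a_j) / (j − i). Reading off the sorted break points: {-5, -1, 6}.
Verification: at each break x_0, at least two indices attain the minimum of min_i(a_i + i · x_0).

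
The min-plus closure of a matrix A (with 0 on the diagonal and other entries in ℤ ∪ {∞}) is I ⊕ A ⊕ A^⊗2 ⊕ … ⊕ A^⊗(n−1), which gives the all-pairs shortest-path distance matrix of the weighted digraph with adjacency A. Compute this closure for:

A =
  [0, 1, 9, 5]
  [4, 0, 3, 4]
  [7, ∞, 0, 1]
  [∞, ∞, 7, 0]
Closure =
  [0, 1, 4, 5]
  [4, 0, 3, 4]
  [7, 8, 0, 1]
  [14, 15, 7, 0]

This is the Floyd-Warshall all-pairs shortest-path computation. For each intermediate vertex k = 0, 1, …, 3, update dist[i][j] ← min(dist[i][j], dist[i][k] + dist[k][j]). The final matrix gives, for each (i, j), the minimum total weight of any directed path from i to j (possibly empty when i = j).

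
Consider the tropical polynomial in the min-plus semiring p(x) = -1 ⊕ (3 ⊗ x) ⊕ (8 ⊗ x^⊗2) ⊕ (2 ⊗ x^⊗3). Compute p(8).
p(8) = -1

A tropical monomial a ⊗ x^⊗i evaluates to a + i · x. Evaluating each term at x = 8:
  Term 0 contributes -1 + 0 · 8 = -1
  Term 1 contributes 3 + 1 · 8 = 11
  Term 2 contributes 8 + 2 · 8 = 24
  Term 3 contributes 2 + 3 · 8 = 26
p(8) = ⊕ of these = min[-1, 11, 24, 26] = -1.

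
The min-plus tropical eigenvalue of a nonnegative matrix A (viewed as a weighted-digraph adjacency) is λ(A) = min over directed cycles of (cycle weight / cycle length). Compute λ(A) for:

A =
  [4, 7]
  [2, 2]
λ(A) = 2

Enumerate directed cycles and compute their means (weight / length). Sample:
  cycle 0 → 0: weight = 4, length = 1, mean = 4/1 ≈ 4.000
  cycle 1 → 1: weight = 2, length = 1, mean = 2/1 ≈ 2.000
  cycle 0 → 1 → 0: weight = 9, length = 2, mean = 9/2 ≈ 4.500
  cycle 1 → 0 → 1: weight = 9, length = 2, mean = 9/2 ≈ 4.500
Minimum mean = 2.000, attained e.g. along the cycle 1 → 1 with weight 2 and length 1. So λ(A) = 2/1 = 2.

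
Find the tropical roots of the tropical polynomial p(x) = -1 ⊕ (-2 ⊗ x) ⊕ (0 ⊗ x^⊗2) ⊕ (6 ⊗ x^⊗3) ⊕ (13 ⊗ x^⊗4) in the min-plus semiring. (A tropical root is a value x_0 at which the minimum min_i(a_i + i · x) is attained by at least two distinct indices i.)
Roots: {-7, -6, -2, 1}

Each tropical root is a break point of the lower envelope of the lines y = a_i + i · x (there are 5 lines, with slopes 0, 1, ..., 4). Only the lines that attain the minimum somewhere contribute to roots; other lines are dominated. Here the surviving (envelope) indices are i = 4, i = 3, i = 2, i = 1, i = 0.
Intersections between consecutive envelope lines give the roots: for adjacent envelope indices i < j the intersection is x = (a_i − a_j) / (j − i). Reading off the sorted break points: {-7, -6, -2, 1}.
Verification: at each break x_0, at least two indices attain the minimum of min_i(a_i + i · x_0).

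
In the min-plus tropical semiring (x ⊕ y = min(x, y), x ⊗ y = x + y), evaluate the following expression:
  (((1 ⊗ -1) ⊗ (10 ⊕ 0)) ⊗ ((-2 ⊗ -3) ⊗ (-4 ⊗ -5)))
(((1 ⊗ -1) ⊗ (10 ⊕ 0)) ⊗ ((-2 ⊗ -3) ⊗ (-4 ⊗ -5))) = -14

Expand innermost to outermost. Recall ⊕ takes the minimum of its arguments and ⊗ takes their sum. Working out the expression (((1 ⊗ -1) ⊗ (10 ⊕ 0)) ⊗ ((-2 ⊗ -3) ⊗ (-4 ⊗ -5))) gives -14.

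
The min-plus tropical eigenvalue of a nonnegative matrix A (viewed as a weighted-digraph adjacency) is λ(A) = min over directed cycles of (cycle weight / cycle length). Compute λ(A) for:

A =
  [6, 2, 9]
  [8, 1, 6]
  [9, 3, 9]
λ(A) = 1

Enumerate directed cycles and compute their means (weight / length). Sample:
  cycle 0 → 0: weight = 6, length = 1, mean = 6/1 ≈ 6.000
  cycle 1 → 1: weight = 1, length = 1, mean = 1/1 ≈ 1.000
  cycle 2 → 2: weight = 9, length = 1, mean = 9/1 ≈ 9.000
  cycle 0 → 1 → 0: weight = 10, length = 2, mean = 10/2 ≈ 5.000
  cycle 0 → 2 → 0: weight = 18, length = 2, mean = 18/2 ≈ 9.000
  cycle 1 → 0 → 1: weight = 10, length = 2, mean = 10/2 ≈ 5.000
Minimum mean = 1.000, attained e.g. along the cycle 1 → 1 with weight 1 and length 1. So λ(A) = 1/1 = 1.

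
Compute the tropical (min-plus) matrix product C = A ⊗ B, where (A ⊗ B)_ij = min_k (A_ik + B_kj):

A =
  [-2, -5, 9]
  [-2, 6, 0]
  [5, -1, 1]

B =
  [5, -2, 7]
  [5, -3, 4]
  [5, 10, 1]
A ⊗ B =
  [0, -8, -1]
  [3, -4, 1]
  [4, -4, 2]

Apply the min-plus product entry-by-entry:
  C[0][0] = min over k of (A[0][0] + B[0][0] = -2 + 5 = 3, A[0][1] + B[1][0] = -5 + 5 = 0, A[0][2] + B[2][0] = 9 + 5 = 14) = 0 (attained at k = 1)
  C[0][1] = min over k of (A[0][0] + B[0][1] = -2 + -2 = -4, A[0][1] + B[1][1] = -5 + -3 = -8, A[0][2] + B[2][1] = 9 + 10 = 19) = -8 (attained at k = 1)
  C[0][2] = min over k of (A[0][0] + B[0][2] = -2 + 7 = 5, A[0][1] + B[1][2] = -5 + 4 = -1, A[0][2] + B[2][2] = 9 + 1 = 10) = -1 (attained at k = 1)
  C[1][0] = min over k of (A[1][0] + B[0][0] = -2 + 5 = 3, A[1][1] + B[1][0] = 6 + 5 = 11, A[1][2] + B[2][0] = 0 + 5 = 5) = 3 (attained at k = 0)
  C[1][1] = min over k of (A[1][0] + B[0][1] = -2 + -2 = -4, A[1][1] + B[1][1] = 6 + -3 = 3, A[1][2] + B[2][1] = 0 + 10 = 10) = -4 (attained at k = 0)
  C[1][2] = min over k of (A[1][0] + B[0][2] = -2 + 7 = 5, A[1][1] + B[1][2] = 6 + 4 = 10, A[1][2] + B[2][2] = 0 + 1 = 1) = 1 (attained at k = 2)
  C[2][0] = min over k of (A[2][0] + B[0][0] = 5 + 5 = 10, A[2][1] + B[1][0] = -1 + 5 = 4, A[2][2] + B[2][0] = 1 + 5 = 6) = 4 (attained at k = 1)
  C[2][1] = min over k of (A[2][0] + B[0][1] = 5 + -2 = 3, A[2][1] + B[1][1] = -1 + -3 = -4, A[2][2] + B[2][1] = 1 + 10 = 11) = -4 (attained at k = 1)
  C[2][2] = min over k of (A[2][0] + B[0][2] = 5 + 7 = 12, A[2][1] + B[1][2] = -1 + 4 = 3, A[2][2] + B[2][2] = 1 + 1 = 2) = 2 (attained at k = 2)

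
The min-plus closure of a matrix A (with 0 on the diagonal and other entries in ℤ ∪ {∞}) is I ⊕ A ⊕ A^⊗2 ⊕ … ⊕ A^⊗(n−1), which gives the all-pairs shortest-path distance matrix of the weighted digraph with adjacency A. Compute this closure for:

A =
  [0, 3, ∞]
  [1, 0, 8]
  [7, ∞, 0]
Closure =
  [0, 3, 11]
  [1, 0, 8]
  [7, 10, 0]

This is the Floyd-Warshall all-pairs shortest-path computation. For each intermediate vertex k = 0, 1, …, 2, update dist[i][j] ← min(dist[i][j], dist[i][k] + dist[k][j]). The final matrix gives, for each (i, j), the minimum total weight of any directed path from i to j (possibly empty when i = j).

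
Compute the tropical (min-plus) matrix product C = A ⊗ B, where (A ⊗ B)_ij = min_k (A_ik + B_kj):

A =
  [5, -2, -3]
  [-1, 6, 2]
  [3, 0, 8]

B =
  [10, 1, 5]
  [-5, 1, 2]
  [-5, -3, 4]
A ⊗ B =
  [-8, -6, 0]
  [-3, -1, 4]
  [-5, 1, 2]

Apply the min-plus product entry-by-entry:
  C[0][0] = min over k of (A[0][0] + B[0][0] = 5 + 10 = 15, A[0][1] + B[1][0] = -2 + -5 = -7, A[0][2] + B[2][0] = -3 + -5 = -8) = -8 (attained at k = 2)
  C[0][1] = min over k of (A[0][0] + B[0][1] = 5 + 1 = 6, A[0][1] + B[1][1] = -2 + 1 = -1, A[0][2] + B[2][1] = -3 + -3 = -6) = -6 (attained at k = 2)
  C[0][2] = min over k of (A[0][0] + B[0][2] = 5 + 5 = 10, A[0][1] + B[1][2] = -2 + 2 = 0, A[0][2] + B[2][2] = -3 + 4 = 1) = 0 (attained at k = 1)
  C[1][0] = min over k of (A[1][0] + B[0][0] = -1 + 10 = 9, A[1][1] + B[1][0] = 6 + -5 = 1, A[1][2] + B[2][0] = 2 + -5 = -3) = -3 (attained at k = 2)
  C[1][1] = min over k of (A[1][0] + B[0][1] = -1 + 1 = 0, A[1][1] + B[1][1] = 6 + 1 = 7, A[1][2] + B[2][1] = 2 + -3 = -1) = -1 (attained at k = 2)
  C[1][2] = min over k of (A[1][0] + B[0][2] = -1 + 5 = 4, A[1][1] + B[1][2] = 6 + 2 = 8, A[1][2] + B[2][2] = 2 + 4 = 6) = 4 (attained at k = 0)
  C[2][0] = min over k of (A[2][0] + B[0][0] = 3 + 10 = 13, A[2][1] + B[1][0] = 0 + -5 = -5, A[2][2] + B[2][0] = 8 + -5 = 3) = -5 (attained at k = 1)
  C[2][1] = min over k of (A[2][0] + B[0][1] = 3 + 1 = 4, A[2][1] + B[1][1] = 0 + 1 = 1, A[2][2] + B[2][1] = 8 + -3 = 5) = 1 (attained at k = 1)
  C[2][2] = min over k of (A[2][0] + B[0][2] = 3 + 5 = 8, A[2][1] + B[1][2] = 0 + 2 = 2, A[2][2] + B[2][2] = 8 + 4 = 12) = 2 (attained at k = 1)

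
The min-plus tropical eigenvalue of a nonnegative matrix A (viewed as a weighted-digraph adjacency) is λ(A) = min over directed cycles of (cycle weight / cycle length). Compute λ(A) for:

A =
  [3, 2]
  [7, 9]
λ(A) = 3

Enumerate directed cycles and compute their means (weight / length). Sample:
  cycle 0 → 0: weight = 3, length = 1, mean = 3/1 ≈ 3.000
  cycle 1 → 1: weight = 9, length = 1, mean = 9/1 ≈ 9.000
  cycle 0 → 1 → 0: weight = 9, length = 2, mean = 9/2 ≈ 4.500
  cycle 1 → 0 → 1: weight = 9, length = 2, mean = 9/2 ≈ 4.500
Minimum mean = 3.000, attained e.g. along the cycle 0 → 0 with weight 3 and length 1. So λ(A) = 3/1 = 3.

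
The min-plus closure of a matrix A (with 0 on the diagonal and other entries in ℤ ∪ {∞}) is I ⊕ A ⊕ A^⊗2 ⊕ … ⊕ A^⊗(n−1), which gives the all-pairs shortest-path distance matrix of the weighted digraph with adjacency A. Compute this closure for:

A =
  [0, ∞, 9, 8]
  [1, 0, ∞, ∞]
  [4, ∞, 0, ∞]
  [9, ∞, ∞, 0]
Closure =
  [0, ∞, 9, 8]
  [1, 0, 10, 9]
  [4, ∞, 0, 12]
  [9, ∞, 18, 0]

This is the Floyd-Warshall all-pairs shortest-path computation. For each intermediate vertex k = 0, 1, …, 3, update dist[i][j] ← min(dist[i][j], dist[i][k] + dist[k][j]). The final matrix gives, for each (i, j), the minimum total weight of any directed path from i to j (possibly empty when i = j).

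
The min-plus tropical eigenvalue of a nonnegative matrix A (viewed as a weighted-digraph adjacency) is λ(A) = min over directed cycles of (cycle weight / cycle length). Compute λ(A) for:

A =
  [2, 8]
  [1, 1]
λ(A) = 1

Enumerate directed cycles and compute their means (weight / length). Sample:
  cycle 0 → 0: weight = 2, length = 1, mean = 2/1 ≈ 2.000
  cycle 1 → 1: weight = 1, length = 1, mean = 1/1 ≈ 1.000
  cycle 0 → 1 → 0: weight = 9, length = 2, mean = 9/2 ≈ 4.500
  cycle 1 → 0 → 1: weight = 9, length = 2, mean = 9/2 ≈ 4.500
Minimum mean = 1.000, attained e.g. along the cycle 1 → 1 with weight 1 and length 1. So λ(A) = 1/1 = 1.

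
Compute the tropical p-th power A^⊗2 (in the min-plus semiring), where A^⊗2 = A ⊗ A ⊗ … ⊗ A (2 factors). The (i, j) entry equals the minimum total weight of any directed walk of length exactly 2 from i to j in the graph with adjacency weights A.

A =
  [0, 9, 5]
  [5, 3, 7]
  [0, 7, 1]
A^⊗2 =
  [0, 9, 5]
  [5, 6, 8]
  [0, 8, 2]

Each entry (A^⊗2)_ij equals the minimum over all length-2 walks i = v_0 → v_1 → … → v_2 = j of Σ_t A[v_t][v_{t+1}]. For example, for (i, j) = (0, 2) we minimise over 3 possible intermediate vertex sequences; the minimum is 5, attained along the walk 0 → 0 → 2.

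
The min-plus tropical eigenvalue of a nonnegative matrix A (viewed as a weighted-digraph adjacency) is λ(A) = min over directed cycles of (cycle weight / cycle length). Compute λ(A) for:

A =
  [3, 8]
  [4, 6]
λ(A) = 3

Enumerate directed cycles and compute their means (weight / length). Sample:
  cycle 0 → 0: weight = 3, length = 1, mean = 3/1 ≈ 3.000
  cycle 1 → 1: weight = 6, length = 1, mean = 6/1 ≈ 6.000
  cycle 0 → 1 → 0: weight = 12, length = 2, mean = 12/2 ≈ 6.000
  cycle 1 → 0 → 1: weight = 12, length = 2, mean = 12/2 ≈ 6.000
Minimum mean = 3.000, attained e.g. along the cycle 0 → 0 with weight 3 and length 1. So λ(A) = 3/1 = 3.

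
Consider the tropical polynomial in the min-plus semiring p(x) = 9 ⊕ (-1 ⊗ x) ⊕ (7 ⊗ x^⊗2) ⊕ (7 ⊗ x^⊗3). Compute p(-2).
p(-2) = -3

A tropical monomial a ⊗ x^⊗i evaluates to a + i · x. Evaluating each term at x = -2:
  Term 0 contributes 9 + 0 · -2 = 9
  Term 1 contributes -1 + 1 · -2 = -3
  Term 2 contributes 7 + 2 · -2 = 3
  Term 3 contributes 7 + 3 · -2 = 1
p(-2) = ⊕ of these = min[9, -3, 3, 1] = -3.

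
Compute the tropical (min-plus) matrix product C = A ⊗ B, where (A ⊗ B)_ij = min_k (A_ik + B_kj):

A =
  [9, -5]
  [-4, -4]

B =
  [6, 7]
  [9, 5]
A ⊗ B =
  [4, 0]
  [2, 1]

Apply the min-plus product entry-by-entry:
  C[0][0] = min over k of (A[0][0] + B[0][0] = 9 + 6 = 15, A[0][1] + B[1][0] = -5 + 9 = 4) = 4 (attained at k = 1)
  C[0][1] = min over k of (A[0][0] + B[0][1] = 9 + 7 = 16, A[0][1] + B[1][1] = -5 + 5 = 0) = 0 (attained at k = 1)
  C[1][0] = min over k of (A[1][0] + B[0][0] = -4 + 6 = 2, A[1][1] + B[1][0] = -4 + 9 = 5) = 2 (attained at k = 0)
  C[1][1] = min over k of (A[1][0] + B[0][1] = -4 + 7 = 3, A[1][1] + B[1][1] = -4 + 5 = 1) = 1 (attained at k = 1)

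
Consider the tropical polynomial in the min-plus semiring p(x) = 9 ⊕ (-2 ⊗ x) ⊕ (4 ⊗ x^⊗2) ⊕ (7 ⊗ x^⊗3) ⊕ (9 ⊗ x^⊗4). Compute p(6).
p(6) = 4

A tropical monomial a ⊗ x^⊗i evaluates to a + i · x. Evaluating each term at x = 6:
  Term 0 contributes 9 + 0 · 6 = 9
  Term 1 contributes -2 + 1 · 6 = 4
  Term 2 contributes 4 + 2 · 6 = 16
  Term 3 contributes 7 + 3 · 6 = 25
  Term 4 contributes 9 + 4 · 6 = 33
p(6) = ⊕ of these = min[9, 4, 16, 25, 33] = 4.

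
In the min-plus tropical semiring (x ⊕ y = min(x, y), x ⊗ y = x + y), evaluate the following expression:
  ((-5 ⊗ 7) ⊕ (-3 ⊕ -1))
((-5 ⊗ 7) ⊕ (-3 ⊕ -1)) = -3

Expand innermost to outermost. Recall ⊕ takes the minimum of its arguments and ⊗ takes their sum. Working out the expression ((-5 ⊗ 7) ⊕ (-3 ⊕ -1)) gives -3.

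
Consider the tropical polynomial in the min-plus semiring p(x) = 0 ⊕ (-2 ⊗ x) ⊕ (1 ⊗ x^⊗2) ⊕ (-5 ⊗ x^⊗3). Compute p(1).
p(1) = -2

A tropical monomial a ⊗ x^⊗i evaluates to a + i · x. Evaluating each term at x = 1:
  Term 0 contributes 0 + 0 · 1 = 0
  Term 1 contributes -2 + 1 · 1 = -1
  Term 2 contributes 1 + 2 · 1 = 3
  Term 3 contributes -5 + 3 · 1 = -2
p(1) = ⊕ of these = min[0, -1, 3, -2] = -2.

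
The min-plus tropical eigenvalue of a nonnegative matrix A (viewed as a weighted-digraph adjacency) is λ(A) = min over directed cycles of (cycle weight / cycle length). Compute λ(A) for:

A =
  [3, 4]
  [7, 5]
λ(A) = 3

Enumerate directed cycles and compute their means (weight / length). Sample:
  cycle 0 → 0: weight = 3, length = 1, mean = 3/1 ≈ 3.000
  cycle 1 → 1: weight = 5, length = 1, mean = 5/1 ≈ 5.000
  cycle 0 → 1 → 0: weight = 11, length = 2, mean = 11/2 ≈ 5.500
  cycle 1 → 0 → 1: weight = 11, length = 2, mean = 11/2 ≈ 5.500
Minimum mean = 3.000, attained e.g. along the cycle 0 → 0 with weight 3 and length 1. So λ(A) = 3/1 = 3.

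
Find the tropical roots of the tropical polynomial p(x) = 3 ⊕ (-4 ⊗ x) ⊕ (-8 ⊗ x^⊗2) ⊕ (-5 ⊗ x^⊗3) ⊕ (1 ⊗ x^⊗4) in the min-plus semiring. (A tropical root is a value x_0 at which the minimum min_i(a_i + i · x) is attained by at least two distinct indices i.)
Roots: {-6, -3, 4, 7}

Each tropical root is a break point of the lower envelope of the lines y = a_i + i · x (there are 5 lines, with slopes 0, 1, ..., 4). Only the lines that attain the minimum somewhere contribute to roots; other lines are dominated. Here the surviving (envelope) indices are i = 4, i = 3, i = 2, i = 1, i = 0.
Intersections between consecutive envelope lines give the roots: for adjacent envelope indices i < j the intersection is x = (a_i − a_j) / (j − i). Reading off the sorted break points: {-6, -3, 4, 7}.
Verification: at each break x_0, at least two indices attain the minimum of min_i(a_i + i · x_0).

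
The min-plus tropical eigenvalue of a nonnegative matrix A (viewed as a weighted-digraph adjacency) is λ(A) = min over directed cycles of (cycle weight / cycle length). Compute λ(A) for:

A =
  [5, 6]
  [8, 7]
λ(A) = 5

Enumerate directed cycles and compute their means (weight / length). Sample:
  cycle 0 → 0: weight = 5, length = 1, mean = 5/1 ≈ 5.000
  cycle 1 → 1: weight = 7, length = 1, mean = 7/1 ≈ 7.000
  cycle 0 → 1 → 0: weight = 14, length = 2, mean = 14/2 ≈ 7.000
  cycle 1 → 0 → 1: weight = 14, length = 2, mean = 14/2 ≈ 7.000
Minimum mean = 5.000, attained e.g. along the cycle 0 → 0 with weight 5 and length 1. So λ(A) = 5/1 = 5.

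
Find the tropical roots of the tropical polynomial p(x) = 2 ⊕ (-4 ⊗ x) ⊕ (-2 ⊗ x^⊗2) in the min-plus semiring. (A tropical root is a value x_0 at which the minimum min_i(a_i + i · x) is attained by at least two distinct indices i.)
Roots: {-2, 6}

Each tropical root is a break point of the lower envelope of the lines y = a_i + i · x (there are 3 lines, with slopes 0, 1, ..., 2). Only the lines that attain the minimum somewhere contribute to roots; other lines are dominated. Here the surviving (envelope) indices are i = 2, i = 1, i = 0.
Intersections between consecutive envelope lines give the roots: for adjacent envelope indices i < j the intersection is x = (a_i − a_j) / (j − i). Reading off the sorted break points: {-2, 6}.
Verification: at each break x_0, at least two indices attain the minimum of min_i(a_i + i · x_0).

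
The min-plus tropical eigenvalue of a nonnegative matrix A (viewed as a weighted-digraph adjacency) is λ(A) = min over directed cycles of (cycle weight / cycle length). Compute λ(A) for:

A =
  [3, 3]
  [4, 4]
λ(A) = 3

Enumerate directed cycles and compute their means (weight / length). Sample:
  cycle 0 → 0: weight = 3, length = 1, mean = 3/1 ≈ 3.000
  cycle 1 → 1: weight = 4, length = 1, mean = 4/1 ≈ 4.000
  cycle 0 → 1 → 0: weight = 7, length = 2, mean = 7/2 ≈ 3.500
  cycle 1 → 0 → 1: weight = 7, length = 2, mean = 7/2 ≈ 3.500
Minimum mean = 3.000, attained e.g. along the cycle 0 → 0 with weight 3 and length 1. So λ(A) = 3/1 = 3.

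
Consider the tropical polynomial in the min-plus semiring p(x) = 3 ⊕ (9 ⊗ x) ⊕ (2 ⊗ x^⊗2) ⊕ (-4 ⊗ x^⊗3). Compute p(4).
p(4) = 3

A tropical monomial a ⊗ x^⊗i evaluates to a + i · x. Evaluating each term at x = 4:
  Term 0 contributes 3 + 0 · 4 = 3
  Term 1 contributes 9 + 1 · 4 = 13
  Term 2 contributes 2 + 2 · 4 = 10
  Term 3 contributes -4 + 3 · 4 = 8
p(4) = ⊕ of these = min[3, 13, 10, 8] = 3.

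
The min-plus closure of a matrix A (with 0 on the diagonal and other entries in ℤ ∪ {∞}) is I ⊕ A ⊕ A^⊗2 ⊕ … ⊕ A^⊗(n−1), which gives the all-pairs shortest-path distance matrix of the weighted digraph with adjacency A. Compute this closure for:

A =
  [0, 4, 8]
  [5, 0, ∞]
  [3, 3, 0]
Closure =
  [0, 4, 8]
  [5, 0, 13]
  [3, 3, 0]

This is the Floyd-Warshall all-pairs shortest-path computation. For each intermediate vertex k = 0, 1, …, 2, update dist[i][j] ← min(dist[i][j], dist[i][k] + dist[k][j]). The final matrix gives, for each (i, j), the minimum total weight of any directed path from i to j (possibly empty when i = j).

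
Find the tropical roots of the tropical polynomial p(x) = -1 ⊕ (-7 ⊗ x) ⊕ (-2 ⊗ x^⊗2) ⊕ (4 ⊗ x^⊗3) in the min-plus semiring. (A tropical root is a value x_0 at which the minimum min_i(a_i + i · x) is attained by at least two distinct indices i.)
Roots: {-6, -5, 6}

Each tropical root is a break point of the lower envelope of the lines y = a_i + i · x (there are 4 lines, with slopes 0, 1, ..., 3). Only the lines that attain the minimum somewhere contribute to roots; other lines are dominated. Here the surviving (envelope) indices are i = 3, i = 2, i = 1, i = 0.
Intersections between consecutive envelope lines give the roots: for adjacent envelope indices i < j the intersection is x = (a_i − a_j) / (j − i). Reading off the sorted break points: {-6, -5, 6}.
Verification: at each break x_0, at least two indices attain the minimum of min_i(a_i + i · x_0).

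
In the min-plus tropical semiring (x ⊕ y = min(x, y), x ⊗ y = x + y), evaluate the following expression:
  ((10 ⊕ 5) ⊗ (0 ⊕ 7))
((10 ⊕ 5) ⊗ (0 ⊕ 7)) = 5

Expand innermost to outermost. Recall ⊕ takes the minimum of its arguments and ⊗ takes their sum. Working out the expression ((10 ⊕ 5) ⊗ (0 ⊕ 7)) gives 5.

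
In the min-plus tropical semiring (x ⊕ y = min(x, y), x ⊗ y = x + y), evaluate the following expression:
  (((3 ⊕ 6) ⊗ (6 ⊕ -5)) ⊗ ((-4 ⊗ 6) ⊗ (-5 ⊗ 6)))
(((3 ⊕ 6) ⊗ (6 ⊕ -5)) ⊗ ((-4 ⊗ 6) ⊗ (-5 ⊗ 6))) = 1

Expand innermost to outermost. Recall ⊕ takes the minimum of its arguments and ⊗ takes their sum. Working out the expression (((3 ⊕ 6) ⊗ (6 ⊕ -5)) ⊗ ((-4 ⊗ 6) ⊗ (-5 ⊗ 6))) gives 1.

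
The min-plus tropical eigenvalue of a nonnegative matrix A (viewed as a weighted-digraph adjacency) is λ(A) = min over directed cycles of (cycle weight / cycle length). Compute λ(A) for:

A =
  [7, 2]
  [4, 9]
λ(A) = 3

Enumerate directed cycles and compute their means (weight / length). Sample:
  cycle 0 → 0: weight = 7, length = 1, mean = 7/1 ≈ 7.000
  cycle 1 → 1: weight = 9, length = 1, mean = 9/1 ≈ 9.000
  cycle 0 → 1 → 0: weight = 6, length = 2, mean = 6/2 ≈ 3.000
  cycle 1 → 0 → 1: weight = 6, length = 2, mean = 6/2 ≈ 3.000
Minimum mean = 3.000, attained e.g. along the cycle 0 → 1 → 0 with weight 6 and length 2. So λ(A) = 6/2 = 3.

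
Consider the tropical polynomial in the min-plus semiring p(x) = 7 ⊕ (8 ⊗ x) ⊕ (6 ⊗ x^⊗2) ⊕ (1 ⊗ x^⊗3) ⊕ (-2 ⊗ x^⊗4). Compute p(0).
p(0) = -2

A tropical monomial a ⊗ x^⊗i evaluates to a + i · x. Evaluating each term at x = 0:
  Term 0 contributes 7 + 0 · 0 = 7
  Term 1 contributes 8 + 1 · 0 = 8
  Term 2 contributes 6 + 2 · 0 = 6
  Term 3 contributes 1 + 3 · 0 = 1
  Term 4 contributes -2 + 4 · 0 = -2
p(0) = ⊕ of these = min[7, 8, 6, 1, -2] = -2.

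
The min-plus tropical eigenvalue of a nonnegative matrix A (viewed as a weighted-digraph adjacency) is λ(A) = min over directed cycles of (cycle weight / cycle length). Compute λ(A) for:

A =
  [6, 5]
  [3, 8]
λ(A) = 4

Enumerate directed cycles and compute their means (weight / length). Sample:
  cycle 0 → 0: weight = 6, length = 1, mean = 6/1 ≈ 6.000
  cycle 1 → 1: weight = 8, length = 1, mean = 8/1 ≈ 8.000
  cycle 0 → 1 → 0: weight = 8, length = 2, mean = 8/2 ≈ 4.000
  cycle 1 → 0 → 1: weight = 8, length = 2, mean = 8/2 ≈ 4.000
Minimum mean = 4.000, attained e.g. along the cycle 0 → 1 → 0 with weight 8 and length 2. So λ(A) = 8/2 = 4.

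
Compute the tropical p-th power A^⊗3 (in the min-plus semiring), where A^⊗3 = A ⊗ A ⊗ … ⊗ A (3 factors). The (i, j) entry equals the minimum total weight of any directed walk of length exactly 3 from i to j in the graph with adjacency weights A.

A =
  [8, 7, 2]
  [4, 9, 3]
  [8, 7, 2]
A^⊗3 =
  [12, 11, 6]
  [13, 12, 7]
  [12, 11, 6]

Each entry (A^⊗3)_ij equals the minimum over all length-3 walks i = v_0 → v_1 → … → v_3 = j of Σ_t A[v_t][v_{t+1}]. For example, for (i, j) = (0, 2) we minimise over 9 possible intermediate vertex sequences; the minimum is 6, attained along the walk 0 → 2 → 2 → 2.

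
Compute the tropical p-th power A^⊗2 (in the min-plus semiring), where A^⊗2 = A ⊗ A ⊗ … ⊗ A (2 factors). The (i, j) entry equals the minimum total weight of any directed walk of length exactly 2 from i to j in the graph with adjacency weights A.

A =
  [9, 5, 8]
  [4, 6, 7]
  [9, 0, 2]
A^⊗2 =
  [9, 8, 10]
  [10, 7, 9]
  [4, 2, 4]

Each entry (A^⊗2)_ij equals the minimum over all length-2 walks i = v_0 → v_1 → … → v_2 = j of Σ_t A[v_t][v_{t+1}]. For example, for (i, j) = (0, 2) we minimise over 3 possible intermediate vertex sequences; the minimum is 10, attained along the walk 0 → 2 → 2.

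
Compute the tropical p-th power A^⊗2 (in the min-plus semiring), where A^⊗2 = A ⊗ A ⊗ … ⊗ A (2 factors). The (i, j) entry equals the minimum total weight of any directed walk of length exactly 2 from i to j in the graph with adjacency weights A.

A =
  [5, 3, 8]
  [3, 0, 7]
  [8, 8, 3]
A^⊗2 =
  [6, 3, 10]
  [3, 0, 7]
  [11, 8, 6]

Each entry (A^⊗2)_ij equals the minimum over all length-2 walks i = v_0 → v_1 → … → v_2 = j of Σ_t A[v_t][v_{t+1}]. For example, for (i, j) = (0, 2) we minimise over 3 possible intermediate vertex sequences; the minimum is 10, attained along the walk 0 → 1 → 2.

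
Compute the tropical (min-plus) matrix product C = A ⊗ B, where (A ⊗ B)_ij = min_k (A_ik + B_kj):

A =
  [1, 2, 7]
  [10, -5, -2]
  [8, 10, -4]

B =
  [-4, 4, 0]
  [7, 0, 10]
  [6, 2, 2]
A ⊗ B =
  [-3, 2, 1]
  [2, -5, 0]
  [2, -2, -2]

Apply the min-plus product entry-by-entry:
  C[0][0] = min over k of (A[0][0] + B[0][0] = 1 + -4 = -3, A[0][1] + B[1][0] = 2 + 7 = 9, A[0][2] + B[2][0] = 7 + 6 = 13) = -3 (attained at k = 0)
  C[0][1] = min over k of (A[0][0] + B[0][1] = 1 + 4 = 5, A[0][1] + B[1][1] = 2 + 0 = 2, A[0][2] + B[2][1] = 7 + 2 = 9) = 2 (attained at k = 1)
  C[0][2] = min over k of (A[0][0] + B[0][2] = 1 + 0 = 1, A[0][1] + B[1][2] = 2 + 10 = 12, A[0][2] + B[2][2] = 7 + 2 = 9) = 1 (attained at k = 0)
  C[1][0] = min over k of (A[1][0] + B[0][0] = 10 + -4 = 6, A[1][1] + B[1][0] = -5 + 7 = 2, A[1][2] + B[2][0] = -2 + 6 = 4) = 2 (attained at k = 1)
  C[1][1] = min over k of (A[1][0] + B[0][1] = 10 + 4 = 14, A[1][1] + B[1][1] = -5 + 0 = -5, A[1][2] + B[2][1] = -2 + 2 = 0) = -5 (attained at k = 1)
  C[1][2] = min over k of (A[1][0] + B[0][2] = 10 + 0 = 10, A[1][1] + B[1][2] = -5 + 10 = 5, A[1][2] + B[2][2] = -2 + 2 = 0) = 0 (attained at k = 2)
  C[2][0] = min over k of (A[2][0] + B[0][0] = 8 + -4 = 4, A[2][1] + B[1][0] = 10 + 7 = 17, A[2][2] + B[2][0] = -4 + 6 = 2) = 2 (attained at k = 2)
  C[2][1] = min over k of (A[2][0] + B[0][1] = 8 + 4 = 12, A[2][1] + B[1][1] = 10 + 0 = 10, A[2][2] + B[2][1] = -4 + 2 = -2) = -2 (attained at k = 2)
  C[2][2] = min over k of (A[2][0] + B[0][2] = 8 + 0 = 8, A[2][1] + B[1][2] = 10 + 10 = 20, A[2][2] + B[2][2] = -4 + 2 = -2) = -2 (attained at k = 2)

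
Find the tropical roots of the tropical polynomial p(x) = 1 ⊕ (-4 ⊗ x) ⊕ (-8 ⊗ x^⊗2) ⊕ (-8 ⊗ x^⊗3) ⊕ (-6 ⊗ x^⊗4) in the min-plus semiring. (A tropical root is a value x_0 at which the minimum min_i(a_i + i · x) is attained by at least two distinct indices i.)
Roots: {-2, 0, 4, 5}

Each tropical root is a break point of the lower envelope of the lines y = a_i + i · x (there are 5 lines, with slopes 0, 1, ..., 4). Only the lines that attain the minimum somewhere contribute to roots; other lines are dominated. Here the surviving (envelope) indices are i = 4, i = 3, i = 2, i = 1, i = 0.
Intersections between consecutive envelope lines give the roots: for adjacent envelope indices i < j the intersection is x = (a_i − a_j) / (j − i). Reading off the sorted break points: {-2, 0, 4, 5}.
Verification: at each break x_0, at least two indices attain the minimum of min_i(a_i + i · x_0).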